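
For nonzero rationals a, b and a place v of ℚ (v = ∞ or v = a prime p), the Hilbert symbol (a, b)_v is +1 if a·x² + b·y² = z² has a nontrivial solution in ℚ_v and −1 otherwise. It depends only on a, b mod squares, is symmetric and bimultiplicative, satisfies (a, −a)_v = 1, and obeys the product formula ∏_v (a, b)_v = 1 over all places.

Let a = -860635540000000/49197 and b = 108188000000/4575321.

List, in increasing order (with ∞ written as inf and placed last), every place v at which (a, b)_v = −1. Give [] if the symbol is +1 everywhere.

Mod squares: a ≡ -7905, b ≡ 27047. Check v ∈ {∞, 2, 3, 5, 17, 23, 31, 37, 43}.
v=31: a=31^-1·(≡23), b=31^-2·(≡17) mod 31; (23|31)=-1, (17|31)=-1; (−1)^{-1·-2·15}·(-1)^-2·(-1)^-1 = -1.
v=∞: -7905 < 0 and 27047 > 0  ⇒  (a,b)_∞ = +1.
v=43: a=43^2·(≡19), b=43^1·(≡22) mod 43; (19|43)=-1, (22|43)=-1; (−1)^{2·1·21}·(-1)^1·(-1)^2 = -1.
v=23: a=23^-2·(≡20), b=23^-2·(≡22) mod 23; (20|23)=-1, (22|23)=-1; (−1)^{-2·-2·11}·(-1)^-2·(-1)^-2 = +1.
v=5: a=5^7·(≡4), b=5^6·(≡2) mod 5; (4|5)=+1, (2|5)=-1; (−1)^{7·6·2}·(+1)^6·(-1)^7 = -1.
v=2: v_2(a)=8, v_2(b)=8; units ≡ 7, 7 (mod 8); ε·ε+αω+βω = 1·1+8·0+8·0 ≡ 1  ⇒  (a,b)_2 = -1.
v=17: a=17^1·(≡14), b=17^1·(≡6) mod 17; (14|17)=-1, (6|17)=-1; (−1)^{1·1·8}·(-1)^1·(-1)^1 = +1.
v=37: a=37^2·(≡8), b=37^1·(≡34) mod 37; (8|37)=-1, (34|37)=+1; (−1)^{2·1·18}·(-1)^1·(+1)^2 = -1.
v=3: a=3^-1·(≡2), b=3^-2·(≡2) mod 3; (2|3)=-1, (2|3)=-1; (−1)^{-1·-2·1}·(-1)^-2·(-1)^-1 = -1.
|Ram(-7905, 27047)| = 6, even; anisotropic at {2, 3, 5, 31, 37, 43}.

[2, 3, 5, 31, 37, 43]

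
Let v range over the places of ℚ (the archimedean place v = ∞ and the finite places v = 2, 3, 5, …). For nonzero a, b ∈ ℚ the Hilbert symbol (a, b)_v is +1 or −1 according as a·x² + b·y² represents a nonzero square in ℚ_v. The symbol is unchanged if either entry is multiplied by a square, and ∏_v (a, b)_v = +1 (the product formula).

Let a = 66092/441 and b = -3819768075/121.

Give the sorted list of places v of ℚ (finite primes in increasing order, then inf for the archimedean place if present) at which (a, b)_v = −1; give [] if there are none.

Mod squares: a ≡ 16523, b ≡ -47027. Check v ∈ {∞, 2, 3, 5, 7, 11, 13, 19, 31, 37, 41}.
v=7: a=7^-2·(≡6), b=7^0·(≡5) mod 7; (6|7)=-1, (5|7)=-1; (−1)^{-2·0·3}·(-1)^0·(-1)^-2 = +1.
v=3: a=3^-2·(≡2), b=3^2·(≡1) mod 3; (2|3)=-1, (1|3)=+1; (−1)^{-2·2·1}·(-1)^2·(+1)^-2 = +1.
v=13: a=13^1·(≡12), b=13^0·(≡5) mod 13; (12|13)=+1, (5|13)=-1; (−1)^{1·0·6}·(+1)^0·(-1)^1 = -1.
v=31: a=31^1·(≡30), b=31^1·(≡7) mod 31; (30|31)=-1, (7|31)=+1; (−1)^{1·1·15}·(-1)^1·(+1)^1 = +1.
v=2: v_2(a)=2, v_2(b)=0; units ≡ 3, 5 (mod 8); ε·ε+αω+βω = 1·0+2·1+0·1 ≡ 0  ⇒  (a,b)_2 = +1.
v=11: a=11^0·(≡4), b=11^-2·(≡9) mod 11; (4|11)=+1, (9|11)=+1; (−1)^{0·-2·5}·(+1)^-2·(+1)^0 = +1.
v=5: a=5^0·(≡2), b=5^2·(≡2) mod 5; (2|5)=-1, (2|5)=-1; (−1)^{0·2·2}·(-1)^2·(-1)^0 = +1.
v=37: a=37^0·(≡9), b=37^1·(≡24) mod 37; (9|37)=+1, (24|37)=-1; (−1)^{0·1·18}·(+1)^1·(-1)^0 = +1.
v=∞: 16523 > 0 and -47027 < 0  ⇒  (a,b)_∞ = +1.
v=19: a=19^0·(≡12), b=19^2·(≡9) mod 19; (12|19)=-1, (9|19)=+1; (−1)^{0·2·9}·(-1)^2·(+1)^0 = +1.
v=41: a=41^1·(≡11), b=41^1·(≡39) mod 41; (11|41)=-1, (39|41)=+1; (−1)^{1·1·20}·(-1)^1·(+1)^1 = -1.
|Ram(16523, -47027)| = 2, even; anisotropic at {13, 41}.

[13, 41]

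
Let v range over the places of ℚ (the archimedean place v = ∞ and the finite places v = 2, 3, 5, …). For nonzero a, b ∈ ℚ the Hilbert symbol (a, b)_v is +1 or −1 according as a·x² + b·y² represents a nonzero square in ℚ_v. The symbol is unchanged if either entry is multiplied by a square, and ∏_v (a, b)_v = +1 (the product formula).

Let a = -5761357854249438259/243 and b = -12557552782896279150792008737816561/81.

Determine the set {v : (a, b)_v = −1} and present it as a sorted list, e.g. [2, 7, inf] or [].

(a, b) ≡ (-136314993, -1271209) mod (ℚ^×)²; places V = {2, 3, 7, 13, 17, 29, 37, 43, 47, 53, ∞}.
(a,b)_3: α=-5, u≡2; β=-4, v≡2 (mod 3); (2|3)=-1, (2|3)=-1; sign (−1)^0·-1^-4·-1^-5 = -1.
(a,b)_13: α=4, u≡4; β=4, v≡12 (mod 13); (4|13)=+1, (12|13)=+1; sign (−1)^0·+1^4·+1^4 = +1.
(a,b)_17: α=1, u≡10; β=3, v≡14 (mod 17); (10|17)=-1, (14|17)=-1; sign (−1)^0·-1^3·-1^1 = +1.
(a,b)_2: α=0, β=0; u≡7, v≡7 (mod 8); ε(u)ε(v)=1·1, αω(v)=0·0, βω(u)=0·0; sum ≡ 1  ⇒  -1.
(a,b)_37: α=1, u≡3; β=3, v≡26 (mod 37); (3|37)=+1, (26|37)=+1; sign (−1)^0·+1^3·+1^1 = +1.
(a,b)_∞: sgn(-136314993)=−, sgn(-1271209)=−, so -1.
(a,b)_7: α=4, u≡4; β=2, v≡3 (mod 7); (4|7)=+1, (3|7)=-1; sign (−1)^0·+1^2·-1^4 = +1.
(a,b)_29: α=1, u≡9; β=2, v≡20 (mod 29); (9|29)=+1, (20|29)=+1; sign (−1)^0·+1^2·+1^1 = +1.
(a,b)_47: α=1, u≡28; β=3, v≡28 (mod 47); (28|47)=+1, (28|47)=+1; sign (−1)^1·+1^3·+1^1 = -1.
(a,b)_53: α=1, u≡22; β=2, v≡28 (mod 53); (22|53)=-1, (28|53)=+1; sign (−1)^0·-1^2·+1^1 = +1.
(a,b)_43: α=2, u≡36; β=5, v≡15 (mod 43); (36|43)=+1, (15|43)=+1; sign (−1)^0·+1^5·+1^2 = +1.
(-136314993, -1271209 / ℚ) ramifies at {2, 3, 47, ∞}: a division algebra.

[2, 3, 47, inf]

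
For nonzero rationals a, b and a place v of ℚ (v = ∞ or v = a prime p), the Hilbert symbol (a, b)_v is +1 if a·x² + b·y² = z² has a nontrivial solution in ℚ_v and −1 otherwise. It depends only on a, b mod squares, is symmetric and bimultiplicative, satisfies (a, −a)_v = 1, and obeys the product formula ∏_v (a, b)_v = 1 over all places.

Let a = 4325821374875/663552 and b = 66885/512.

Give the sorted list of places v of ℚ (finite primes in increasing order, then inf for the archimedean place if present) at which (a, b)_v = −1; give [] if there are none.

[5, 7, 11, 17]

(a, b) ≡ (24310, 2730) mod (ℚ^×)²; places V = {2, 3, 5, 7, 11, 13, 17, ∞}.
(a,b)_5: α=3, u≡2; β=1, v≡1 (mod 5); (2|5)=-1, (1|5)=+1; sign (−1)^0·-1^1·+1^3 = -1.
(a,b)_∞: sgn(24310)=+, sgn(2730)=+, so +1.
(a,b)_13: α=1, u≡8; β=1, v≡2 (mod 13); (8|13)=-1, (2|13)=-1; sign (−1)^0·-1^1·-1^1 = +1.
(a,b)_3: α=-4, u≡1; β=1, v≡1 (mod 3); (1|3)=+1, (1|3)=+1; sign (−1)^0·+1^1·+1^-4 = +1.
(a,b)_11: α=3, u≡6; β=0, v≡10 (mod 11); (6|11)=-1, (10|11)=-1; sign (−1)^0·-1^0·-1^3 = -1.
(a,b)_2: α=-13, β=-9; u≡3, v≡5 (mod 8); ε(u)ε(v)=1·0, αω(v)=-13·1, βω(u)=-9·1; sum ≡ 0  ⇒  +1.
(a,b)_7: α=6, u≡3; β=3, v≡6 (mod 7); (3|7)=-1, (6|7)=-1; sign (−1)^0·-1^3·-1^6 = -1.
(a,b)_17: α=1, u≡1; β=0, v≡12 (mod 17); (1|17)=+1, (12|17)=-1; sign (−1)^0·+1^0·-1^1 = -1.
|Ram(24310, 2730)| = 4, even; anisotropic at {5, 7, 11, 17}.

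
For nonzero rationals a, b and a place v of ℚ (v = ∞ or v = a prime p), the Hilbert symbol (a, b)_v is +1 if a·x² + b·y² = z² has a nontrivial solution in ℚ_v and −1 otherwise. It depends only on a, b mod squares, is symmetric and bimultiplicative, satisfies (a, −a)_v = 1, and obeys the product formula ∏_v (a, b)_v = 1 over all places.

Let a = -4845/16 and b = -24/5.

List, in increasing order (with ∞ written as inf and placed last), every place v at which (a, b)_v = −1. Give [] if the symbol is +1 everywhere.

[2, 3, 19, inf]

(a, b) ≡ (-4845, -30) mod (ℚ^×)²; places V = {2, 3, 5, 17, 19, ∞}.
(a,b)_5: α=1, u≡1; β=-1, v≡1 (mod 5); (1|5)=+1, (1|5)=+1; sign (−1)^0·+1^-1·+1^1 = +1.
(a,b)_3: α=1, u≡2; β=1, v≡2 (mod 3); (2|3)=-1, (2|3)=-1; sign (−1)^1·-1^1·-1^1 = -1.
(a,b)_2: α=-4, β=3; u≡3, v≡1 (mod 8); ε(u)ε(v)=1·0, αω(v)=-4·0, βω(u)=3·1; sum ≡ 1  ⇒  -1.
(a,b)_17: α=1, u≡13; β=0, v≡2 (mod 17); (13|17)=+1, (2|17)=+1; sign (−1)^0·+1^0·+1^1 = +1.
(a,b)_19: α=1, u≡9; β=0, v≡18 (mod 19); (9|19)=+1, (18|19)=-1; sign (−1)^0·+1^0·-1^1 = -1.
(a,b)_∞: sgn(-4845)=−, sgn(-30)=−, so -1.
(-4845, -30 / ℚ) ramifies at {2, 3, 19, ∞}: a division algebra.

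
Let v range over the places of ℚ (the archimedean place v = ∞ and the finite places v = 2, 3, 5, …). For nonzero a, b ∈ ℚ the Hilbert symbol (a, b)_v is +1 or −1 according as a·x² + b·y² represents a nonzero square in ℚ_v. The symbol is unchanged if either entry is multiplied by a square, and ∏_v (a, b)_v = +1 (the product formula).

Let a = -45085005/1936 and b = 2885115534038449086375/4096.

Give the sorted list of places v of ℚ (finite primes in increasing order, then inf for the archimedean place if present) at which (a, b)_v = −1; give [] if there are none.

[2, 3, 11, 31]

Mod squares: a ≡ -61845, b ≡ 680295. Check v ∈ {∞, 2, 3, 5, 7, 11, 13, 19, 31}.
v=31: a=31^1·(≡14), b=31^3·(≡10) mod 31; (14|31)=+1, (10|31)=+1; (−1)^{1·3·15}·(+1)^3·(+1)^1 = -1.
v=11: a=11^-2·(≡7), b=11^1·(≡3) mod 11; (7|11)=-1, (3|11)=+1; (−1)^{-2·1·5}·(-1)^1·(+1)^-2 = -1.
v=∞: -61845 < 0 and 680295 > 0  ⇒  (a,b)_∞ = +1.
v=2: v_2(a)=-4, v_2(b)=-12; units ≡ 3, 7 (mod 8); ε·ε+αω+βω = 1·1+-4·0+-12·1 ≡ 1  ⇒  (a,b)_2 = -1.
v=5: a=5^1·(≡4), b=5^3·(≡1) mod 5; (4|5)=+1, (1|5)=+1; (−1)^{1·3·2}·(+1)^3·(+1)^1 = +1.
v=7: a=7^1·(≡5), b=7^3·(≡1) mod 7; (5|7)=-1, (1|7)=+1; (−1)^{1·3·3}·(-1)^3·(+1)^1 = +1.
v=3: a=3^7·(≡1), b=3^11·(≡1) mod 3; (1|3)=+1, (1|3)=+1; (−1)^{7·11·1}·(+1)^11·(+1)^7 = -1.
v=19: a=19^1·(≡2), b=19^3·(≡11) mod 19; (2|19)=-1, (11|19)=+1; (−1)^{1·3·9}·(-1)^3·(+1)^1 = +1.
v=13: a=13^0·(≡4), b=13^2·(≡5) mod 13; (4|13)=+1, (5|13)=-1; (−1)^{0·2·6}·(+1)^2·(-1)^0 = +1.
(-61845, 680295 / ℚ) ramifies at {2, 3, 11, 31}: a division algebra.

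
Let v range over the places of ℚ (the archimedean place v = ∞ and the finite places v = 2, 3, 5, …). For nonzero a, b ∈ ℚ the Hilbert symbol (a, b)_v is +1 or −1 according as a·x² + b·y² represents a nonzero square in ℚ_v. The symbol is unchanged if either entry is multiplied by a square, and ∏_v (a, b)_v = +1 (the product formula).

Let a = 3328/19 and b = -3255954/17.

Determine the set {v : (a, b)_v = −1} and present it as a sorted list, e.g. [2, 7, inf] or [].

Mod squares: a ≡ 247, b ≡ -1938. Check v ∈ {∞, 2, 3, 13, 17, 19}.
v=19: a=19^-1·(≡3), b=19^1·(≡12) mod 19; (3|19)=-1, (12|19)=-1; (−1)^{-1·1·9}·(-1)^1·(-1)^-1 = -1.
v=2: v_2(a)=8, v_2(b)=1; units ≡ 7, 7 (mod 8); ε·ε+αω+βω = 1·1+8·0+1·0 ≡ 1  ⇒  (a,b)_2 = -1.
v=3: a=3^0·(≡1), b=3^1·(≡2) mod 3; (1|3)=+1, (2|3)=-1; (−1)^{0·1·1}·(+1)^1·(-1)^0 = +1.
v=13: a=13^1·(≡8), b=13^4·(≡4) mod 13; (8|13)=-1, (4|13)=+1; (−1)^{1·4·6}·(-1)^4·(+1)^1 = +1.
v=∞: 247 > 0 and -1938 < 0  ⇒  (a,b)_∞ = +1.
v=17: a=17^0·(≡15), b=17^-1·(≡5) mod 17; (15|17)=+1, (5|17)=-1; (−1)^{0·-1·8}·(+1)^-1·(-1)^0 = +1.
(247, -1938 / ℚ) ramifies at {2, 19}: a division algebra.

[2, 19]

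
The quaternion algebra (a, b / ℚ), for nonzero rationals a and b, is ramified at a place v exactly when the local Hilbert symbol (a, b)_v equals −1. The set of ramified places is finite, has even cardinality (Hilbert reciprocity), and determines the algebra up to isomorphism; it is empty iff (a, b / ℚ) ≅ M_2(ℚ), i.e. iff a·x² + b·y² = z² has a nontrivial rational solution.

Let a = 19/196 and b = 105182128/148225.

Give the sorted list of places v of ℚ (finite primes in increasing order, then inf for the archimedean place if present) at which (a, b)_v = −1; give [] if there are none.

[2, 43]

Mod squares: a ≡ 19, b ≡ 43. Check v ∈ {∞, 2, 5, 7, 11, 17, 19, 23, 43}.
v=2: v_2(a)=-2, v_2(b)=4; units ≡ 3, 3 (mod 8); ε·ε+αω+βω = 1·1+-2·1+4·1 ≡ 1  ⇒  (a,b)_2 = -1.
v=17: a=17^0·(≡4), b=17^2·(≡8) mod 17; (4|17)=+1, (8|17)=+1; (−1)^{0·2·8}·(+1)^2·(+1)^0 = +1.
v=11: a=11^0·(≡7), b=11^-2·(≡10) mod 11; (7|11)=-1, (10|11)=-1; (−1)^{0·-2·5}·(-1)^-2·(-1)^0 = +1.
v=23: a=23^0·(≡15), b=23^2·(≡21) mod 23; (15|23)=-1, (21|23)=-1; (−1)^{0·2·11}·(-1)^2·(-1)^0 = +1.
v=5: a=5^0·(≡4), b=5^-2·(≡2) mod 5; (4|5)=+1, (2|5)=-1; (−1)^{0·-2·2}·(+1)^-2·(-1)^0 = +1.
v=∞: 19 > 0 and 43 > 0  ⇒  (a,b)_∞ = +1.
v=43: a=43^0·(≡42), b=43^1·(≡21) mod 43; (42|43)=-1, (21|43)=+1; (−1)^{0·1·21}·(-1)^1·(+1)^0 = -1.
v=7: a=7^-2·(≡3), b=7^-2·(≡2) mod 7; (3|7)=-1, (2|7)=+1; (−1)^{-2·-2·3}·(-1)^-2·(+1)^-2 = +1.
v=19: a=19^1·(≡16), b=19^0·(≡11) mod 19; (16|19)=+1, (11|19)=+1; (−1)^{1·0·9}·(+1)^0·(+1)^1 = +1.
Ram(19, 43) = {2, 43}; no ℚ_2-point on the conic.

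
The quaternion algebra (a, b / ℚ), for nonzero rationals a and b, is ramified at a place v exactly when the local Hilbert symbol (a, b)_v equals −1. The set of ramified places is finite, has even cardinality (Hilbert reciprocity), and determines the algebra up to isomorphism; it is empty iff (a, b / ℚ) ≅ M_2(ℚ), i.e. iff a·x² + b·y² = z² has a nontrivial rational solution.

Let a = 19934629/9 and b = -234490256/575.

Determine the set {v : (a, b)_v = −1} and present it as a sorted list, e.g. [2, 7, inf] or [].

[11, 13, 23, 29]

Mod squares: a ≡ 164749, b ≡ -23023. Check v ∈ {∞, 2, 3, 5, 7, 11, 13, 19, 23, 29}.
v=29: a=29^1·(≡8), b=29^0·(≡11) mod 29; (8|29)=-1, (11|29)=-1; (−1)^{1·0·14}·(-1)^0·(-1)^1 = -1.
v=2: v_2(a)=0, v_2(b)=4; units ≡ 5, 1 (mod 8); ε·ε+αω+βω = 0·0+0·0+4·1 ≡ 0  ⇒  (a,b)_2 = +1.
v=11: a=11^2·(≡10), b=11^5·(≡6) mod 11; (10|11)=-1, (6|11)=-1; (−1)^{2·5·5}·(-1)^5·(-1)^2 = -1.
v=5: a=5^0·(≡1), b=5^-2·(≡3) mod 5; (1|5)=+1, (3|5)=-1; (−1)^{0·-2·2}·(+1)^-2·(-1)^0 = +1.
v=∞: 164749 > 0 and -23023 < 0  ⇒  (a,b)_∞ = +1.
v=3: a=3^-2·(≡1), b=3^0·(≡2) mod 3; (1|3)=+1, (2|3)=-1; (−1)^{-2·0·1}·(+1)^0·(-1)^-2 = +1.
v=7: a=7^0·(≡4), b=7^1·(≡4) mod 7; (4|7)=+1, (4|7)=+1; (−1)^{0·1·3}·(+1)^1·(+1)^0 = +1.
v=13: a=13^1·(≡2), b=13^1·(≡3) mod 13; (2|13)=-1, (3|13)=+1; (−1)^{1·1·6}·(-1)^1·(+1)^1 = -1.
v=19: a=19^1·(≡16), b=19^0·(≡6) mod 19; (16|19)=+1, (6|19)=+1; (−1)^{1·0·9}·(+1)^0·(+1)^1 = +1.
v=23: a=23^1·(≡22), b=23^-1·(≡17) mod 23; (22|23)=-1, (17|23)=-1; (−1)^{1·-1·11}·(-1)^-1·(-1)^1 = -1.
(164749, -23023 / ℚ) ramifies at {11, 13, 23, 29}: a division algebra.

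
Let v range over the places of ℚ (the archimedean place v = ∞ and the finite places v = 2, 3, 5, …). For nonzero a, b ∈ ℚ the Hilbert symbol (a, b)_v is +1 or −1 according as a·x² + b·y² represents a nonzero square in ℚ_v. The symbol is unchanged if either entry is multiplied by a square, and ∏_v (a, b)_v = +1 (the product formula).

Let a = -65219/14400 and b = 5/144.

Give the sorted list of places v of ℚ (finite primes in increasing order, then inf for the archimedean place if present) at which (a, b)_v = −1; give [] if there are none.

(a, b) ≡ (-11, 5) mod (ℚ^×)²; places V = {2, 3, 5, 7, 11, ∞}.
(a,b)_3: α=-2, u≡1; β=-2, v≡2 (mod 3); (1|3)=+1, (2|3)=-1; sign (−1)^0·+1^-2·-1^-2 = +1.
(a,b)_7: α=2, u≡6; β=0, v≡3 (mod 7); (6|7)=-1, (3|7)=-1; sign (−1)^0·-1^0·-1^2 = +1.
(a,b)_2: α=-6, β=-4; u≡5, v≡5 (mod 8); ε(u)ε(v)=0·0, αω(v)=-6·1, βω(u)=-4·1; sum ≡ 0  ⇒  +1.
(a,b)_11: α=3, u≡6; β=0, v≡5 (mod 11); (6|11)=-1, (5|11)=+1; sign (−1)^0·-1^0·+1^3 = +1.
(a,b)_∞: sgn(-11)=−, sgn(5)=+, so +1.
(a,b)_5: α=-2, u≡1; β=1, v≡4 (mod 5); (1|5)=+1, (4|5)=+1; sign (−1)^0·+1^1·+1^-2 = +1.
Ram(a, b) = ∅: the form -11·x² + 5·y² − z² is isotropic over every ℚ_v, so by Hasse–Minkowski it is isotropic over ℚ.

[]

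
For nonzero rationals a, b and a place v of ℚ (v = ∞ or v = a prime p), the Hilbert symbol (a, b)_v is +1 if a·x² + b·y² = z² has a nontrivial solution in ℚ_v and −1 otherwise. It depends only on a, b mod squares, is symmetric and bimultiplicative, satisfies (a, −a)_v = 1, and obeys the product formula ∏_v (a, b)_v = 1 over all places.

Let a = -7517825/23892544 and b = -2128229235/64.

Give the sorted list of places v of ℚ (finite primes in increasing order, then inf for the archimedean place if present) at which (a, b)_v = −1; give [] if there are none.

Mod squares: a ≡ -17, b ≡ -90915. Check v ∈ {∞, 2, 3, 5, 7, 11, 13, 17, 19, 29, 47}.
v=5: a=5^2·(≡3), b=5^1·(≡2) mod 5; (3|5)=-1, (2|5)=-1; (−1)^{2·1·2}·(-1)^1·(-1)^2 = -1.
v=19: a=19^2·(≡3), b=19^1·(≡14) mod 19; (3|19)=-1, (14|19)=-1; (−1)^{2·1·9}·(-1)^1·(-1)^2 = -1.
v=3: a=3^0·(≡1), b=3^5·(≡1) mod 3; (1|3)=+1, (1|3)=+1; (−1)^{0·5·1}·(+1)^5·(+1)^0 = +1.
v=47: a=47^-2·(≡10), b=47^0·(≡44) mod 47; (10|47)=-1, (44|47)=-1; (−1)^{-2·0·23}·(-1)^0·(-1)^-2 = +1.
v=17: a=17^1·(≡1), b=17^2·(≡1) mod 17; (1|17)=+1, (1|17)=+1; (−1)^{1·2·8}·(+1)^2·(+1)^1 = +1.
v=7: a=7^2·(≡2), b=7^0·(≡1) mod 7; (2|7)=+1, (1|7)=+1; (−1)^{2·0·3}·(+1)^0·(+1)^2 = +1.
v=13: a=13^-2·(≡10), b=13^0·(≡2) mod 13; (10|13)=+1, (2|13)=-1; (−1)^{-2·0·6}·(+1)^0·(-1)^-2 = +1.
v=11: a=11^0·(≡3), b=11^1·(≡2) mod 11; (3|11)=+1, (2|11)=-1; (−1)^{0·1·5}·(+1)^1·(-1)^0 = +1.
v=29: a=29^0·(≡2), b=29^1·(≡26) mod 29; (2|29)=-1, (26|29)=-1; (−1)^{0·1·14}·(-1)^1·(-1)^0 = -1.
v=2: v_2(a)=-6, v_2(b)=-6; units ≡ 7, 5 (mod 8); ε·ε+αω+βω = 1·0+-6·1+-6·0 ≡ 0  ⇒  (a,b)_2 = +1.
v=∞: -17 < 0 and -90915 < 0  ⇒  (a,b)_∞ = -1.
(-17, -90915 / ℚ) ramifies at {5, 19, 29, ∞}: a division algebra.

[5, 19, 29, inf]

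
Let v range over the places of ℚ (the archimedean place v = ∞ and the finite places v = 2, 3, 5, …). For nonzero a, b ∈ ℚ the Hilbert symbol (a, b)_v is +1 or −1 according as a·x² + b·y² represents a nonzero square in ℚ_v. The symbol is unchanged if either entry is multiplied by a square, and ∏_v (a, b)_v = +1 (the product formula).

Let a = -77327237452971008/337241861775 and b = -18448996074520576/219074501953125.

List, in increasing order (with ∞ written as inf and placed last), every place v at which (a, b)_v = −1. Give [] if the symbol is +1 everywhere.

[31, inf]

Mod squares: a ≡ -3958297, b ≡ -9331. Check v ∈ {∞, 2, 3, 5, 7, 13, 17, 29, 31, 37, 43, 53}.
v=3: a=3^-4·(≡2), b=3^-2·(≡2) mod 3; (2|3)=-1, (2|3)=-1; (−1)^{-4·-2·1}·(-1)^-2·(-1)^-4 = +1.
v=53: a=53^2·(≡41), b=53^2·(≡18) mod 53; (41|53)=-1, (18|53)=-1; (−1)^{2·2·26}·(-1)^2·(-1)^2 = +1.
v=7: a=7^-3·(≡6), b=7^-3·(≡4) mod 7; (6|7)=-1, (4|7)=+1; (−1)^{-3·-3·3}·(-1)^-3·(+1)^-3 = +1.
v=13: a=13^-4·(≡6), b=13^-2·(≡10) mod 13; (6|13)=-1, (10|13)=+1; (−1)^{-4·-2·6}·(-1)^-2·(+1)^-4 = +1.
v=29: a=29^3·(≡17), b=29^2·(≡25) mod 29; (17|29)=-1, (25|29)=+1; (−1)^{3·2·14}·(-1)^2·(+1)^3 = +1.
v=17: a=17^-1·(≡13), b=17^0·(≡15) mod 17; (13|17)=+1, (15|17)=+1; (−1)^{-1·0·8}·(+1)^0·(+1)^-1 = +1.
v=2: v_2(a)=10, v_2(b)=18; units ≡ 7, 5 (mod 8); ε·ε+αω+βω = 1·0+10·1+18·0 ≡ 0  ⇒  (a,b)_2 = +1.
v=43: a=43^0·(≡25), b=43^-1·(≡17) mod 43; (25|43)=+1, (17|43)=+1; (−1)^{0·-1·21}·(+1)^-1·(+1)^0 = +1.
v=5: a=5^-2·(≡2), b=5^-10·(≡1) mod 5; (2|5)=-1, (1|5)=+1; (−1)^{-2·-10·2}·(-1)^-10·(+1)^-2 = +1.
v=∞: -3958297 < 0 and -9331 < 0  ⇒  (a,b)_∞ = -1.
v=37: a=37^1·(≡31), b=37^0·(≡25) mod 37; (31|37)=-1, (25|37)=+1; (−1)^{1·0·18}·(-1)^0·(+1)^1 = +1.
v=31: a=31^3·(≡8), b=31^3·(≡14) mod 31; (8|31)=+1, (14|31)=+1; (−1)^{3·3·15}·(+1)^3·(+1)^3 = -1.
|Ram(-3958297, -9331)| = 2, even; anisotropic at {31, ∞}.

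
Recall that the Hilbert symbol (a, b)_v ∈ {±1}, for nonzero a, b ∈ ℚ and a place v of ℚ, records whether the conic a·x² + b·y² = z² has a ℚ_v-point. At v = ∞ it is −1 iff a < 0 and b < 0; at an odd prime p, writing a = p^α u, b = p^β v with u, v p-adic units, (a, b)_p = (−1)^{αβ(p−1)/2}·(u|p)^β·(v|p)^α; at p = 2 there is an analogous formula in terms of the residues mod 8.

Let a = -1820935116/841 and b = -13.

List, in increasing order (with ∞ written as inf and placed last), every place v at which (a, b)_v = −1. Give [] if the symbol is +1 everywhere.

Mod squares: a ≡ -1771, b ≡ -13. Check v ∈ {∞, 2, 3, 7, 11, 13, 23, 29}.
v=13: a=13^4·(≡1), b=13^1·(≡12) mod 13; (1|13)=+1, (12|13)=+1; (−1)^{4·1·6}·(+1)^1·(+1)^4 = +1.
v=2: v_2(a)=2, v_2(b)=0; units ≡ 5, 3 (mod 8); ε·ε+αω+βω = 0·1+2·1+0·1 ≡ 0  ⇒  (a,b)_2 = +1.
v=3: a=3^2·(≡2), b=3^0·(≡2) mod 3; (2|3)=-1, (2|3)=-1; (−1)^{2·0·1}·(-1)^0·(-1)^2 = +1.
v=11: a=11^1·(≡1), b=11^0·(≡9) mod 11; (1|11)=+1, (9|11)=+1; (−1)^{1·0·5}·(+1)^0·(+1)^1 = +1.
v=23: a=23^1·(≡17), b=23^0·(≡10) mod 23; (17|23)=-1, (10|23)=-1; (−1)^{1·0·11}·(-1)^0·(-1)^1 = -1.
v=29: a=29^-2·(≡27), b=29^0·(≡16) mod 29; (27|29)=-1, (16|29)=+1; (−1)^{-2·0·14}·(-1)^0·(+1)^-2 = +1.
v=7: a=7^1·(≡6), b=7^0·(≡1) mod 7; (6|7)=-1, (1|7)=+1; (−1)^{1·0·3}·(-1)^0·(+1)^1 = +1.
v=∞: -1771 < 0 and -13 < 0  ⇒  (a,b)_∞ = -1.
|Ram(-1771, -13)| = 2, even; anisotropic at {23, ∞}.

[23, inf]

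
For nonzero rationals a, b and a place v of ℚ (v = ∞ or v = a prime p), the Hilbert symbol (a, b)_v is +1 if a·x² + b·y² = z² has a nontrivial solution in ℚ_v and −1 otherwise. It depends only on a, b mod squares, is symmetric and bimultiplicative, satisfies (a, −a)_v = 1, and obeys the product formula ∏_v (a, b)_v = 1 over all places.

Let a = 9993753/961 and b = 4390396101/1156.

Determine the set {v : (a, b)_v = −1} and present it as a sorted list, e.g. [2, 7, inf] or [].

Mod squares: a ≡ 9177, b ≡ 54202421. Check v ∈ {∞, 2, 3, 7, 11, 13, 17, 19, 23, 29, 31, 47}.
v=11: a=11^2·(≡4), b=11^0·(≡3) mod 11; (4|11)=+1, (3|11)=+1; (−1)^{2·0·5}·(+1)^0·(+1)^2 = +1.
v=13: a=13^0·(≡10), b=13^1·(≡11) mod 13; (10|13)=+1, (11|13)=-1; (−1)^{0·1·6}·(+1)^1·(-1)^0 = +1.
v=29: a=29^0·(≡23), b=29^1·(≡13) mod 29; (23|29)=+1, (13|29)=+1; (−1)^{0·1·14}·(+1)^1·(+1)^0 = +1.
v=7: a=7^1·(≡4), b=7^1·(≡3) mod 7; (4|7)=+1, (3|7)=-1; (−1)^{1·1·3}·(+1)^1·(-1)^1 = +1.
v=3: a=3^3·(≡2), b=3^4·(≡2) mod 3; (2|3)=-1, (2|3)=-1; (−1)^{3·4·1}·(-1)^4·(-1)^3 = -1.
v=31: a=31^-2·(≡4), b=31^0·(≡23) mod 31; (4|31)=+1, (23|31)=-1; (−1)^{-2·0·15}·(+1)^0·(-1)^-2 = +1.
v=17: a=17^0·(≡11), b=17^-2·(≡5) mod 17; (11|17)=-1, (5|17)=-1; (−1)^{0·-2·8}·(-1)^-2·(-1)^0 = +1.
v=∞: 9177 > 0 and 54202421 > 0  ⇒  (a,b)_∞ = +1.
v=19: a=19^1·(≡13), b=19^1·(≡6) mod 19; (13|19)=-1, (6|19)=+1; (−1)^{1·1·9}·(-1)^1·(+1)^1 = +1.
v=2: v_2(a)=0, v_2(b)=-2; units ≡ 1, 5 (mod 8); ε·ε+αω+βω = 0·0+0·1+-2·0 ≡ 0  ⇒  (a,b)_2 = +1.
v=47: a=47^0·(≡18), b=47^1·(≡25) mod 47; (18|47)=+1, (25|47)=+1; (−1)^{0·1·23}·(+1)^1·(+1)^0 = +1.
v=23: a=23^1·(≡1), b=23^1·(≡2) mod 23; (1|23)=+1, (2|23)=+1; (−1)^{1·1·11}·(+1)^1·(+1)^1 = -1.
|Ram(9177, 54202421)| = 2, even; anisotropic at {3, 23}.

[3, 23]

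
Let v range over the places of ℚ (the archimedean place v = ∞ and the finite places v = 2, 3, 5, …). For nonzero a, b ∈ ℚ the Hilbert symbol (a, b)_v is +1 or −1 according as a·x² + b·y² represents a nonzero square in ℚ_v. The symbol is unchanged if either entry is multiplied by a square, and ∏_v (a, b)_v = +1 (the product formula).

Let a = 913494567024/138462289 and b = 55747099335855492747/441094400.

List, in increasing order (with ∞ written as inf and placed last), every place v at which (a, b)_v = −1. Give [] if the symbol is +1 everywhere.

[2, 23, 37, 41]

(a, b) ≡ (24679, 1763) mod (ℚ^×)²; places V = {2, 3, 5, 7, 13, 23, 29, 37, 41, 43, ∞}.
(a,b)_41: α=-4, u≡27; β=-3, v≡33 (mod 41); (27|41)=-1, (33|41)=+1; sign (−1)^0·-1^-3·+1^-4 = -1.
(a,b)_43: α=0, u≡1; β=1, v≡16 (mod 43); (1|43)=+1, (16|43)=+1; sign (−1)^0·+1^1·+1^0 = +1.
(a,b)_37: α=1, u≡34; β=2, v≡32 (mod 37); (34|37)=+1, (32|37)=-1; sign (−1)^0·+1^2·-1^1 = -1.
(a,b)_29: α=1, u≡18; β=2, v≡25 (mod 29); (18|29)=-1, (25|29)=+1; sign (−1)^0·-1^2·+1^1 = +1.
(a,b)_3: α=4, u≡1; β=2, v≡2 (mod 3); (1|3)=+1, (2|3)=-1; sign (−1)^0·+1^2·-1^4 = +1.
(a,b)_2: α=4, β=-8; u≡7, v≡3 (mod 8); ε(u)ε(v)=1·1, αω(v)=4·1, βω(u)=-8·0; sum ≡ 1  ⇒  -1.
(a,b)_7: α=-2, u≡4; β=2, v≡5 (mod 7); (4|7)=+1, (5|7)=-1; sign (−1)^0·+1^2·-1^-2 = +1.
(a,b)_∞: sgn(24679)=+, sgn(1763)=+, so +1.
(a,b)_23: α=1, u≡19; β=2, v≡17 (mod 23); (19|23)=-1, (17|23)=-1; sign (−1)^0·-1^2·-1^1 = -1.
(a,b)_13: α=4, u≡8; β=6, v≡5 (mod 13); (8|13)=-1, (5|13)=-1; sign (−1)^0·-1^6·-1^4 = +1.
(a,b)_5: α=0, u≡1; β=-2, v≡2 (mod 5); (1|5)=+1, (2|5)=-1; sign (−1)^0·+1^-2·-1^0 = +1.
(24679, 1763 / ℚ) ramifies at {2, 23, 37, 41}: a division algebra.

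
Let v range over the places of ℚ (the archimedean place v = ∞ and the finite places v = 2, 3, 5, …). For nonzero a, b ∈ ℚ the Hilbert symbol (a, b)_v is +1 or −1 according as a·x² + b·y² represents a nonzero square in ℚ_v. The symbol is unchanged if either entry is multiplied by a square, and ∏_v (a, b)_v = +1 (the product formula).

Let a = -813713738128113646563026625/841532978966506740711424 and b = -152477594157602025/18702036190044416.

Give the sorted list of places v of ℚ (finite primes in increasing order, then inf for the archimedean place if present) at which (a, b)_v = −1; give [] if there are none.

Mod squares: a ≡ -65, b ≡ -209. Check v ∈ {∞, 2, 3, 5, 11, 13, 17, 19, 29, 37, 41}.
v=29: a=29^-6·(≡13), b=29^-4·(≡7) mod 29; (13|29)=+1, (7|29)=+1; (−1)^{-6·-4·14}·(+1)^-4·(+1)^-6 = +1.
v=5: a=5^3·(≡3), b=5^2·(≡4) mod 5; (3|5)=-1, (4|5)=+1; (−1)^{3·2·2}·(-1)^2·(+1)^3 = +1.
v=11: a=11^-2·(≡5), b=11^-1·(≡3) mod 11; (5|11)=+1, (3|11)=+1; (−1)^{-2·-1·5}·(+1)^-1·(+1)^-2 = +1.
v=3: a=3^2·(≡1), b=3^2·(≡1) mod 3; (1|3)=+1, (1|3)=+1; (−1)^{2·2·1}·(+1)^2·(+1)^2 = +1.
v=∞: -65 < 0 and -209 < 0  ⇒  (a,b)_∞ = -1.
v=13: a=13^9·(≡6), b=13^6·(≡12) mod 13; (6|13)=-1, (12|13)=+1; (−1)^{9·6·6}·(-1)^6·(+1)^9 = +1.
v=41: a=41^4·(≡22), b=41^2·(≡36) mod 41; (22|41)=-1, (36|41)=+1; (−1)^{4·2·20}·(-1)^2·(+1)^4 = +1.
v=2: v_2(a)=-16, v_2(b)=-8; units ≡ 7, 7 (mod 8); ε·ε+αω+βω = 1·1+-16·0+-8·0 ≡ 1  ⇒  (a,b)_2 = -1.
v=19: a=19^-4·(≡9), b=19^-3·(≡8) mod 19; (9|19)=+1, (8|19)=-1; (−1)^{-4·-3·9}·(+1)^-3·(-1)^-4 = +1.
v=17: a=17^6·(≡10), b=17^4·(≡7) mod 17; (10|17)=-1, (7|17)=-1; (−1)^{6·4·8}·(-1)^4·(-1)^6 = +1.
v=37: a=37^-2·(≡36), b=37^-2·(≡5) mod 37; (36|37)=+1, (5|37)=-1; (−1)^{-2·-2·18}·(+1)^-2·(-1)^-2 = +1.
(-65, -209 / ℚ) ramifies at {2, ∞}: a division algebra.

[2, inf]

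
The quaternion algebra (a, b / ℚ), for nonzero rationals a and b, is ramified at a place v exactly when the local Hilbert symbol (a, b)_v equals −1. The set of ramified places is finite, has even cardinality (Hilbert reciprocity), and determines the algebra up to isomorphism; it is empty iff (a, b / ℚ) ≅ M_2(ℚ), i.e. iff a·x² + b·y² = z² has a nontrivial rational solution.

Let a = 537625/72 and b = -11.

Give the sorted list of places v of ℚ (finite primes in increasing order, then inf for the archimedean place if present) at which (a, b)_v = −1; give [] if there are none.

(a, b) ≡ (43010, -11) mod (ℚ^×)²; places V = {2, 3, 5, 11, 17, 23, ∞}.
(a,b)_5: α=3, u≡3; β=0, v≡4 (mod 5); (3|5)=-1, (4|5)=+1; sign (−1)^0·-1^0·+1^3 = +1.
(a,b)_23: α=1, u≡10; β=0, v≡12 (mod 23); (10|23)=-1, (12|23)=+1; sign (−1)^0·-1^0·+1^1 = +1.
(a,b)_2: α=-3, β=0; u≡1, v≡5 (mod 8); ε(u)ε(v)=0·0, αω(v)=-3·1, βω(u)=0·0; sum ≡ 1  ⇒  -1.
(a,b)_17: α=1, u≡14; β=0, v≡6 (mod 17); (14|17)=-1, (6|17)=-1; sign (−1)^0·-1^0·-1^1 = -1.
(a,b)_3: α=-2, u≡2; β=0, v≡1 (mod 3); (2|3)=-1, (1|3)=+1; sign (−1)^0·-1^0·+1^-2 = +1.
(a,b)_11: α=1, u≡4; β=1, v≡10 (mod 11); (4|11)=+1, (10|11)=-1; sign (−1)^1·+1^1·-1^1 = +1.
(a,b)_∞: sgn(43010)=+, sgn(-11)=−, so +1.
|Ram(43010, -11)| = 2, even; anisotropic at {2, 17}.

[2, 17]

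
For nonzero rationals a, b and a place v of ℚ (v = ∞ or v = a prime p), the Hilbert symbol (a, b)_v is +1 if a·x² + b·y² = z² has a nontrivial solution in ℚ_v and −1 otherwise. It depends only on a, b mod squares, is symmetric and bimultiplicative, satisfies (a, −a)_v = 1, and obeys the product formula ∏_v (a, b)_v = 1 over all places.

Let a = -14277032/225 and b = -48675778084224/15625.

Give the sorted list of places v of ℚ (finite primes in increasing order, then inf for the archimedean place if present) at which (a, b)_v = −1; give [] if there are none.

[7, inf]

(a, b) ≡ (-602, -86) mod (ℚ^×)²; places V = {2, 3, 5, 7, 11, 43, ∞}.
(a,b)_43: α=1, u≡28; β=3, v≡13 (mod 43); (28|43)=-1, (13|43)=+1; sign (−1)^1·-1^3·+1^1 = +1.
(a,b)_5: α=-2, u≡2; β=-6, v≡1 (mod 5); (2|5)=-1, (1|5)=+1; sign (−1)^0·-1^-6·+1^-2 = +1.
(a,b)_7: α=3, u≡5; β=0, v≡3 (mod 7); (5|7)=-1, (3|7)=-1; sign (−1)^0·-1^0·-1^3 = -1.
(a,b)_11: α=2, u≡1; β=0, v≡10 (mod 11); (1|11)=+1, (10|11)=-1; sign (−1)^0·+1^0·-1^2 = +1.
(a,b)_∞: sgn(-602)=−, sgn(-86)=−, so -1.
(a,b)_2: α=3, β=7; u≡3, v≡5 (mod 8); ε(u)ε(v)=1·0, αω(v)=3·1, βω(u)=7·1; sum ≡ 0  ⇒  +1.
(a,b)_3: α=-2, u≡1; β=14, v≡1 (mod 3); (1|3)=+1, (1|3)=+1; sign (−1)^0·+1^14·+1^-2 = +1.
Ram(-602, -86) = {7, ∞}; no ℚ_7-point on the conic.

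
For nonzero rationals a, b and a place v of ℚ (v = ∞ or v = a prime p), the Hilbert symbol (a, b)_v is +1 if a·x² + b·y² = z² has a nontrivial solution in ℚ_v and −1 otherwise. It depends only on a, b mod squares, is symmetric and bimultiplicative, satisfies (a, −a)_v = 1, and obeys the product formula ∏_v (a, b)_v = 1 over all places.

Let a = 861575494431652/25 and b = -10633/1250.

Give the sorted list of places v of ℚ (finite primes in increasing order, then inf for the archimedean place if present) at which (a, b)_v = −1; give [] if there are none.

(a, b) ≡ (27066193, -434) mod (ℚ^×)²; places V = {2, 5, 7, 11, 13, 17, 23, 29, 31, ∞}.
(a,b)_31: α=3, u≡1; β=1, v≡6 (mod 31); (1|31)=+1, (6|31)=-1; sign (−1)^1·+1^1·-1^3 = +1.
(a,b)_7: α=3, u≡4; β=3, v≡1 (mod 7); (4|7)=+1, (1|7)=+1; sign (−1)^1·+1^3·+1^3 = -1.
(a,b)_∞: sgn(27066193)=+, sgn(-434)=−, so +1.
(a,b)_11: α=1, u≡2; β=0, v≡10 (mod 11); (2|11)=-1, (10|11)=-1; sign (−1)^0·-1^0·-1^1 = -1.
(a,b)_13: α=2, u≡11; β=0, v≡7 (mod 13); (11|13)=-1, (7|13)=-1; sign (−1)^0·-1^0·-1^2 = +1.
(a,b)_29: α=1, u≡27; β=0, v≡13 (mod 29); (27|29)=-1, (13|29)=+1; sign (−1)^0·-1^0·+1^1 = +1.
(a,b)_17: α=1, u≡14; β=0, v≡1 (mod 17); (14|17)=-1, (1|17)=+1; sign (−1)^0·-1^0·+1^1 = +1.
(a,b)_5: α=-2, u≡2; β=-4, v≡1 (mod 5); (2|5)=-1, (1|5)=+1; sign (−1)^0·-1^-4·+1^-2 = +1.
(a,b)_23: α=1, u≡17; β=0, v≡2 (mod 23); (17|23)=-1, (2|23)=+1; sign (−1)^0·-1^0·+1^1 = +1.
(a,b)_2: α=2, β=-1; u≡1, v≡7 (mod 8); ε(u)ε(v)=0·1, αω(v)=2·0, βω(u)=-1·0; sum ≡ 0  ⇒  +1.
Ram(27066193, -434) = {7, 11}; no ℚ_7-point on the conic.

[7, 11]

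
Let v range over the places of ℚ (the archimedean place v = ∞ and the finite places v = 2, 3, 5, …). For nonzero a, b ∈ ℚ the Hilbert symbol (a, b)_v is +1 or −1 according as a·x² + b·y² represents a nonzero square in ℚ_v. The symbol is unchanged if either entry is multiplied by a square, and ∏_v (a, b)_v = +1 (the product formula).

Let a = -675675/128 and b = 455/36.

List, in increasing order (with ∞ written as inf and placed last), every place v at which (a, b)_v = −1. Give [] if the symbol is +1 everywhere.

Mod squares: a ≡ -6006, b ≡ 455. Check v ∈ {∞, 2, 3, 5, 7, 11, 13}.
v=∞: -6006 < 0 and 455 > 0  ⇒  (a,b)_∞ = +1.
v=11: a=11^1·(≡3), b=11^0·(≡5) mod 11; (3|11)=+1, (5|11)=+1; (−1)^{1·0·5}·(+1)^0·(+1)^1 = +1.
v=3: a=3^3·(≡2), b=3^-2·(≡2) mod 3; (2|3)=-1, (2|3)=-1; (−1)^{3·-2·1}·(-1)^-2·(-1)^3 = -1.
v=5: a=5^2·(≡1), b=5^1·(≡1) mod 5; (1|5)=+1, (1|5)=+1; (−1)^{2·1·2}·(+1)^1·(+1)^2 = +1.
v=13: a=13^1·(≡7), b=13^1·(≡10) mod 13; (7|13)=-1, (10|13)=+1; (−1)^{1·1·6}·(-1)^1·(+1)^1 = -1.
v=2: v_2(a)=-7, v_2(b)=-2; units ≡ 5, 7 (mod 8); ε·ε+αω+βω = 0·1+-7·0+-2·1 ≡ 0  ⇒  (a,b)_2 = +1.
v=7: a=7^1·(≡6), b=7^1·(≡2) mod 7; (6|7)=-1, (2|7)=+1; (−1)^{1·1·3}·(-1)^1·(+1)^1 = +1.
Ram(-6006, 455) = {3, 13}; no ℚ_3-point on the conic.

[3, 13]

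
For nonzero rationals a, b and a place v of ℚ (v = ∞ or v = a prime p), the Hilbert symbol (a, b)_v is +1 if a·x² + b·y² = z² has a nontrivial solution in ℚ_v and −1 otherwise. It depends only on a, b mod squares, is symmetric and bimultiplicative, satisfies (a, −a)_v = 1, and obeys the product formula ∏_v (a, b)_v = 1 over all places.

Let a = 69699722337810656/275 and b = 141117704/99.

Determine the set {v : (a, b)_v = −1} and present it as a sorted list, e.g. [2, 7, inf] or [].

[7, 13, 31, 37]

(a, b) ≡ (154, 2296294) mod (ℚ^×)²; places V = {2, 3, 5, 7, 11, 13, 31, 37, ∞}.
(a,b)_13: α=6, u≡5; β=3, v≡8 (mod 13); (5|13)=-1, (8|13)=-1; sign (−1)^0·-1^3·-1^6 = -1.
(a,b)_3: α=0, u≡1; β=-2, v≡1 (mod 3); (1|3)=+1, (1|3)=+1; sign (−1)^0·+1^-2·+1^0 = +1.
(a,b)_37: α=2, u≡2; β=1, v≡22 (mod 37); (2|37)=-1, (22|37)=-1; sign (−1)^0·-1^1·-1^2 = -1.
(a,b)_∞: sgn(154)=+, sgn(2296294)=+, so +1.
(a,b)_11: α=-1, u≡1; β=-1, v≡10 (mod 11); (1|11)=+1, (10|11)=-1; sign (−1)^1·+1^-1·-1^-1 = +1.
(a,b)_2: α=5, β=3; u≡5, v≡3 (mod 8); ε(u)ε(v)=0·1, αω(v)=5·1, βω(u)=3·1; sum ≡ 0  ⇒  +1.
(a,b)_5: α=-2, u≡1; β=0, v≡1 (mod 5); (1|5)=+1, (1|5)=+1; sign (−1)^0·+1^0·+1^-2 = +1.
(a,b)_31: α=2, u≡22; β=1, v≡24 (mod 31); (22|31)=-1, (24|31)=-1; sign (−1)^0·-1^1·-1^2 = -1.
(a,b)_7: α=3, u≡2; β=1, v≡1 (mod 7); (2|7)=+1, (1|7)=+1; sign (−1)^1·+1^1·+1^3 = -1.
Ram(154, 2296294) = {7, 13, 31, 37}; no ℚ_7-point on the conic.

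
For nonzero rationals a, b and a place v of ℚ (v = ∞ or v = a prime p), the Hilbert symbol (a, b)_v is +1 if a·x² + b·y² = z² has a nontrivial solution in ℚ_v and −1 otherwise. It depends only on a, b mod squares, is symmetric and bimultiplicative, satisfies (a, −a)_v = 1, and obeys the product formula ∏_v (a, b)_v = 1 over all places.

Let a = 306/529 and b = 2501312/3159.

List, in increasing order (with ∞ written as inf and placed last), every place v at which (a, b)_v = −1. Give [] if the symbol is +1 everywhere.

Mod squares: a ≡ 34, b ≡ 12597. Check v ∈ {∞, 2, 3, 11, 13, 17, 19, 23}.
v=13: a=13^0·(≡8), b=13^-1·(≡11) mod 13; (8|13)=-1, (11|13)=-1; (−1)^{0·-1·6}·(-1)^-1·(-1)^0 = -1.
v=2: v_2(a)=1, v_2(b)=6; units ≡ 1, 5 (mod 8); ε·ε+αω+βω = 0·0+1·1+6·0 ≡ 1  ⇒  (a,b)_2 = -1.
v=17: a=17^1·(≡9), b=17^1·(≡11) mod 17; (9|17)=+1, (11|17)=-1; (−1)^{1·1·8}·(+1)^1·(-1)^1 = -1.
v=3: a=3^2·(≡1), b=3^-5·(≡2) mod 3; (1|3)=+1, (2|3)=-1; (−1)^{2·-5·1}·(+1)^-5·(-1)^2 = +1.
v=23: a=23^-2·(≡7), b=23^0·(≡2) mod 23; (7|23)=-1, (2|23)=+1; (−1)^{-2·0·11}·(-1)^0·(+1)^-2 = +1.
v=∞: 34 > 0 and 12597 > 0  ⇒  (a,b)_∞ = +1.
v=19: a=19^0·(≡12), b=19^1·(≡7) mod 19; (12|19)=-1, (7|19)=+1; (−1)^{0·1·9}·(-1)^1·(+1)^0 = -1.
v=11: a=11^0·(≡9), b=11^2·(≡7) mod 11; (9|11)=+1, (7|11)=-1; (−1)^{0·2·5}·(+1)^2·(-1)^0 = +1.
|Ram(34, 12597)| = 4, even; anisotropic at {2, 13, 17, 19}.

[2, 13, 17, 19]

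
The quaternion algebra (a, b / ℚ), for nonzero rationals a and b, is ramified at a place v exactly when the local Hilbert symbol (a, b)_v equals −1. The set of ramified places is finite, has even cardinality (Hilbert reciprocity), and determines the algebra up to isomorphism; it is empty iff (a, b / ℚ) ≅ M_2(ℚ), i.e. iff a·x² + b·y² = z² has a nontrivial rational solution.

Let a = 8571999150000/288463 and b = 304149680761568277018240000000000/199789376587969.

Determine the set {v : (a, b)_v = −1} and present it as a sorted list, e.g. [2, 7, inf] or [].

[7, 11, 23, 41]

(a, b) ≡ (205205, 16169) mod (ℚ^×)²; places V = {2, 3, 5, 7, 11, 13, 19, 23, 29, 37, 41, ∞}.
(a,b)_3: α=4, u≡2; β=8, v≡2 (mod 3); (2|3)=-1, (2|3)=-1; sign (−1)^0·-1^8·-1^4 = +1.
(a,b)_11: α=1, u≡2; β=2, v≡7 (mod 11); (2|11)=-1, (7|11)=-1; sign (−1)^0·-1^2·-1^1 = -1.
(a,b)_7: α=-3, u≡6; β=-10, v≡3 (mod 7); (6|7)=-1, (3|7)=-1; sign (−1)^0·-1^-10·-1^-3 = -1.
(a,b)_2: α=4, β=16; u≡5, v≡1 (mod 8); ε(u)ε(v)=0·0, αω(v)=4·0, βω(u)=16·1; sum ≡ 0  ⇒  +1.
(a,b)_29: α=-2, u≡22; β=-4, v≡25 (mod 29); (22|29)=+1, (25|29)=+1; sign (−1)^0·+1^-4·+1^-2 = +1.
(a,b)_23: α=0, u≡20; β=1, v≡16 (mod 23); (20|23)=-1, (16|23)=+1; sign (−1)^0·-1^1·+1^0 = -1.
(a,b)_13: α=1, u≡12; β=2, v≡10 (mod 13); (12|13)=+1, (10|13)=+1; sign (−1)^0·+1^2·+1^1 = +1.
(a,b)_5: α=5, u≡1; β=10, v≡4 (mod 5); (1|5)=+1, (4|5)=+1; sign (−1)^0·+1^10·+1^5 = +1.
(a,b)_∞: sgn(205205)=+, sgn(16169)=+, so +1.
(a,b)_19: α=2, u≡7; β=5, v≡14 (mod 19); (7|19)=+1, (14|19)=-1; sign (−1)^0·+1^5·-1^2 = +1.
(a,b)_37: α=0, u≡36; β=1, v≡4 (mod 37); (36|37)=+1, (4|37)=+1; sign (−1)^0·+1^1·+1^0 = +1.
(a,b)_41: α=1, u≡38; β=2, v≡7 (mod 41); (38|41)=-1, (7|41)=-1; sign (−1)^0·-1^2·-1^1 = -1.
(205205, 16169 / ℚ) ramifies at {7, 11, 23, 41}: a division algebra.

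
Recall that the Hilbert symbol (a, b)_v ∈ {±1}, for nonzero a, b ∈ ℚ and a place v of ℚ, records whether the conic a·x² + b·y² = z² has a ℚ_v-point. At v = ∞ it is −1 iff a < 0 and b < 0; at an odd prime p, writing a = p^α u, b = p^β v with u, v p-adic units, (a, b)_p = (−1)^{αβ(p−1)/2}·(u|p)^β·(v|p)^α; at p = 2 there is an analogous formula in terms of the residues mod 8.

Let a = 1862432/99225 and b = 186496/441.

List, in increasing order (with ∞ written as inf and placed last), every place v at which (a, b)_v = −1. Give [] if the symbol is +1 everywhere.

[13, 47]

(a, b) ≡ (962, 2914) mod (ℚ^×)²; places V = {2, 3, 5, 7, 11, 13, 31, 37, 47, ∞}.
(a,b)_11: α=2, u≡5; β=0, v≡2 (mod 11); (5|11)=+1, (2|11)=-1; sign (−1)^0·+1^0·-1^2 = +1.
(a,b)_7: α=-2, u≡6; β=-2, v≡1 (mod 7); (6|7)=-1, (1|7)=+1; sign (−1)^0·-1^-2·+1^-2 = +1.
(a,b)_∞: sgn(962)=+, sgn(2914)=+, so +1.
(a,b)_31: α=0, u≡8; β=1, v≡18 (mod 31); (8|31)=+1, (18|31)=+1; sign (−1)^0·+1^1·+1^0 = +1.
(a,b)_13: α=1, u≡12; β=0, v≡2 (mod 13); (12|13)=+1, (2|13)=-1; sign (−1)^0·+1^0·-1^1 = -1.
(a,b)_47: α=0, u≡13; β=1, v≡22 (mod 47); (13|47)=-1, (22|47)=-1; sign (−1)^0·-1^1·-1^0 = -1.
(a,b)_5: α=-2, u≡3; β=0, v≡1 (mod 5); (3|5)=-1, (1|5)=+1; sign (−1)^0·-1^0·+1^-2 = +1.
(a,b)_2: α=5, β=7; u≡1, v≡1 (mod 8); ε(u)ε(v)=0·0, αω(v)=5·0, βω(u)=7·0; sum ≡ 0  ⇒  +1.
(a,b)_37: α=1, u≡27; β=0, v≡7 (mod 37); (27|37)=+1, (7|37)=+1; sign (−1)^0·+1^0·+1^1 = +1.
(a,b)_3: α=-4, u≡2; β=-2, v≡1 (mod 3); (2|3)=-1, (1|3)=+1; sign (−1)^0·-1^-2·+1^-4 = +1.
Ram(962, 2914) = {13, 47}; no ℚ_13-point on the conic.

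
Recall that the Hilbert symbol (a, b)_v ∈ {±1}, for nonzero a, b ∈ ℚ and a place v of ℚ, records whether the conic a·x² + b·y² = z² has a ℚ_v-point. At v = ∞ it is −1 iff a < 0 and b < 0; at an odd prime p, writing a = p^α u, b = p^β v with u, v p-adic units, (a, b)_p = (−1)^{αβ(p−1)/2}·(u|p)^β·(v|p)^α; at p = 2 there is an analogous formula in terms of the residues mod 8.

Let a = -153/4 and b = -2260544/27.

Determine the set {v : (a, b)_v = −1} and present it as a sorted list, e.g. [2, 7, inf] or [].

(a, b) ≡ (-17, -627) mod (ℚ^×)²; places V = {2, 3, 11, 13, 17, 19, ∞}.
(a,b)_2: α=-2, β=6; u≡7, v≡5 (mod 8); ε(u)ε(v)=1·0, αω(v)=-2·1, βω(u)=6·0; sum ≡ 0  ⇒  +1.
(a,b)_∞: sgn(-17)=−, sgn(-627)=−, so -1.
(a,b)_3: α=2, u≡1; β=-3, v≡1 (mod 3); (1|3)=+1, (1|3)=+1; sign (−1)^0·+1^-3·+1^2 = +1.
(a,b)_19: α=0, u≡14; β=1, v≡5 (mod 19); (14|19)=-1, (5|19)=+1; sign (−1)^0·-1^1·+1^0 = -1.
(a,b)_17: α=1, u≡2; β=0, v≡15 (mod 17); (2|17)=+1, (15|17)=+1; sign (−1)^0·+1^0·+1^1 = +1.
(a,b)_13: α=0, u≡4; β=2, v≡1 (mod 13); (4|13)=+1, (1|13)=+1; sign (−1)^0·+1^2·+1^0 = +1.
(a,b)_11: α=0, u≡3; β=1, v≡4 (mod 11); (3|11)=+1, (4|11)=+1; sign (−1)^0·+1^1·+1^0 = +1.
|Ram(-17, -627)| = 2, even; anisotropic at {19, ∞}.

[19, inf]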